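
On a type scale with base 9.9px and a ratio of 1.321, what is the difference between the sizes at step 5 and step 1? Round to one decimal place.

Step 1: 9.9 × 1.321 = 13.078px
Step 5: 9.9 × 1.321⁵ = 39.824px
Difference: 39.824 − 13.078 = 26.746px

26.7px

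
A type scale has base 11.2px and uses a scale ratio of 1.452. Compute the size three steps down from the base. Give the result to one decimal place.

A modular type scale is a geometric sequence: sizeₙ = base × rⁿ.
11.2 ÷ 1.452³ = 11.2 ÷ 3.06126 ≈ 3.66

3.7px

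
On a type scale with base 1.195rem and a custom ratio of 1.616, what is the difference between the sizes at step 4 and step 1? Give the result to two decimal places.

Step 1: 1.195 × 1.616 = 1.9311rem
Step 4: 1.195 × 1.616⁴ = 8.1495rem
Difference: 8.1495 − 1.9311 = 6.2184rem

6.22rem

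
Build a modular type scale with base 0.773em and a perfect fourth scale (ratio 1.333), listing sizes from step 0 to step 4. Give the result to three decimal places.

Step 0: 0.773em
Step 1: 0.773 × 1.333 = 1.030
Step 2: 0.773 × 1.333² = 1.374
Step 3: 0.773 × 1.333³ = 1.831
Step 4: 0.773 × 1.333⁴ = 2.441

0.773em, 1.030em, 1.374em, 1.831em, 2.441em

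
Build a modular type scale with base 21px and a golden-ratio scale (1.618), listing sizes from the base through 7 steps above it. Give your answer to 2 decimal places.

Step 0: 21px
Step 1: 21.0 × 1.618 = 33.98
Step 2: 21.0 × 1.618² = 54.98
Step 3: 21.0 × 1.618³ = 88.95
Step 4: 21.0 × 1.618⁴ = 143.92
Step 5: 21.0 × 1.618⁵ = 232.87
Step 6: 21.0 × 1.618⁶ = 376.78
Step 7: 21.0 × 1.618⁷ = 609.63

21.00px, 33.98px, 54.98px, 88.95px, 143.92px, 232.87px, 376.78px, 609.63px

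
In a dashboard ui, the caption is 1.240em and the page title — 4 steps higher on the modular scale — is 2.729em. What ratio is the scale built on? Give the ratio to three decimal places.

r⁴ = 2.729 / 1.240, so r = (2.729/1.240)^(1/4).
r = 2.2008^(1/4) ≈ 1.2180

1.218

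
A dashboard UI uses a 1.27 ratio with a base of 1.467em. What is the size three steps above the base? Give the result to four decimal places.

Every step multiplies by the scale ratio.
1.467 × 1.27³ = 1.467 × 2.04838 ≈ 3.0050

3.0050em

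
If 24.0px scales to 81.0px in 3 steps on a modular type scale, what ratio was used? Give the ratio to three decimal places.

r³ = 81.0 / 24.0, so r = (81.0/24.0)^(1/3).
r = 3.3750^(1/3) ≈ 1.5000

1.500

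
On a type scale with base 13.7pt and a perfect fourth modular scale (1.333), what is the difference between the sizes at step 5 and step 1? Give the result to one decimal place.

39.4pt

Step 1: 13.7 × 1.333 = 18.262pt
Step 5: 13.7 × 1.333⁵ = 57.660pt
Difference: 57.660 − 18.262 = 39.398pt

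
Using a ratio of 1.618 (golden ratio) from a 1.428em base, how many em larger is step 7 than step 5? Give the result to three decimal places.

25.620em

Step 5: 1.428 × 1.618⁵ = 15.83510em
Step 7: 1.428 × 1.618⁷ = 41.45509em
Difference: 41.45509 − 15.83510 = 25.61999em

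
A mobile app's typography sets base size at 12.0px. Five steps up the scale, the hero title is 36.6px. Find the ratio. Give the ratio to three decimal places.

1.250

r⁵ = 36.6 / 12.0, so r = (36.6/12.0)^(1/5).
r = 3.0500^(1/5) ≈ 1.2499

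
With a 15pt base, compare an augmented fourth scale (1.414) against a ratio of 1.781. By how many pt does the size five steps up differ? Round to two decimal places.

Augmented fourth: 15.0 × 1.414⁵ = 84.7888pt
At 1.781: 15.0 × 1.781⁵ = 268.7886pt
Difference: 268.7886 − 84.7888 = 183.9998pt

184.00pt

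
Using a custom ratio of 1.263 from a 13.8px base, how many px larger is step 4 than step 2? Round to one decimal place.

Step 2: 13.8 × 1.263² = 22.013px
Step 4: 13.8 × 1.263⁴ = 35.115px
Difference: 35.115 − 22.013 = 13.102px

13.1px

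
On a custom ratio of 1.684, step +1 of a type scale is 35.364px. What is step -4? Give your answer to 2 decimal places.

2.61px

The gap is -4 − (1) = -5 steps, so the factor is 1.684^-5.
35.364 ÷ 1.684⁵ = 35.364 ÷ 13.54286 ≈ 2.611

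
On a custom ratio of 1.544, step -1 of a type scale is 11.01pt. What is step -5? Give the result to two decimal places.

1.94pt

Moving from step -1 to step -5 is 4 steps down, so divide by r⁴.
11.01 ÷ 1.544⁴ = 11.01 ÷ 5.68315 ≈ 1.937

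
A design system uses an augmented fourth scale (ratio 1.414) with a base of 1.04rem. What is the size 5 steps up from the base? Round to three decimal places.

5.879rem

Each step on a modular scale multiplies by the ratio, so the size n steps from the base is base × ratioⁿ.
1.04 × 1.414⁵ = 1.04 × 5.65258 ≈ 5.879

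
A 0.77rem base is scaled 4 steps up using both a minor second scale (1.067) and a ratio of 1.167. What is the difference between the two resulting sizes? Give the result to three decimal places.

Minor second: 0.77 × 1.067⁴ = 0.99804rem
At 1.167: 0.77 × 1.167⁴ = 1.42815rem
Difference: 1.42815 − 0.99804 = 0.43011rem

0.430rem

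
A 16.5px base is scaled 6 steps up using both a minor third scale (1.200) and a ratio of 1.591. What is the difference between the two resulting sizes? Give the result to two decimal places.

Minor third: 16.5 × 1.200⁶ = 49.2687px
At 1.591: 16.5 × 1.591⁶ = 267.6117px
Difference: 267.6117 − 49.2687 = 218.3430px

218.34px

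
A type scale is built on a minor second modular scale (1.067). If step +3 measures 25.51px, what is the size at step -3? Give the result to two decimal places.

25.51 ÷ 1.067⁶ = 25.51 ÷ 1.47566 ≈ 17.287

17.29px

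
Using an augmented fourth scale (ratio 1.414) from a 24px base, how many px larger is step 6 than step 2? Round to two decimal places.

143.84px

Step 2: 24.0 × 1.414² = 47.9855px
Step 6: 24.0 × 1.414⁶ = 191.8261px
Difference: 191.8261 − 47.9855 = 143.8406px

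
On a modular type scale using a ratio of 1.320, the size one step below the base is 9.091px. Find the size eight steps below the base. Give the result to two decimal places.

1.30px

9.091 ÷ 1.320⁷ = 9.091 ÷ 6.98261 ≈ 1.302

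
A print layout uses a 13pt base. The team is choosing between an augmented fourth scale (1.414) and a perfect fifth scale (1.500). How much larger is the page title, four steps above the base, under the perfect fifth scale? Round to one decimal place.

13.8pt

Augmented fourth: 13.0 × 1.414⁴ = 51.969pt
Perfect fifth: 13.0 × 1.500⁴ = 65.812pt
Difference: 65.812 − 51.969 = 13.843pt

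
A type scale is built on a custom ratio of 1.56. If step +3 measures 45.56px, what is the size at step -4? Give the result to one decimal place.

2.0px

45.56 ÷ 1.56⁷ = 45.56 ÷ 22.48393 ≈ 2.026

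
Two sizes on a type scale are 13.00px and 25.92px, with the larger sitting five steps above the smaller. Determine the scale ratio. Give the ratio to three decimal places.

The ratio satisfies 13.00 × r⁵ = 25.92, so r = (25.92 / 13.00)^(1/5).
r = 1.9938^(1/5) ≈ 1.1480

1.148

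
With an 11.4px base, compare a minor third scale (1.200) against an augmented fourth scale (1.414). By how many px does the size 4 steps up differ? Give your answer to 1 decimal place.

21.9px

Minor third: 11.4 × 1.200⁴ = 23.639px
Augmented fourth: 11.4 × 1.414⁴ = 45.572px
Difference: 45.572 − 23.639 = 21.933px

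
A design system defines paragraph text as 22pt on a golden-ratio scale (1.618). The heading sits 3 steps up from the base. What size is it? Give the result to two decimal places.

22.0 × 1.618³ = 22.0 × 4.23580 ≈ 93.19

93.19pt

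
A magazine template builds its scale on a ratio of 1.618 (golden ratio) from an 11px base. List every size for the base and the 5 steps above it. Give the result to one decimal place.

11.0px, 17.8px, 28.8px, 46.6px, 75.4px, 122.0px

Step 0: 11px
Step 1: 11.0 × 1.618 = 17.8
Step 2: 11.0 × 1.618² = 28.8
Step 3: 11.0 × 1.618³ = 46.6
Step 4: 11.0 × 1.618⁴ = 75.4
Step 5: 11.0 × 1.618⁵ = 122.0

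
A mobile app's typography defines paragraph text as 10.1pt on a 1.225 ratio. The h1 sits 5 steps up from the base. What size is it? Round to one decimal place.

27.9pt

10.1 × 1.225⁵ = 10.1 × 2.75855 ≈ 27.86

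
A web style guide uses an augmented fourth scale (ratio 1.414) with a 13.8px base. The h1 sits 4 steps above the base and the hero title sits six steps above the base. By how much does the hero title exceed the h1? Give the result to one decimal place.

55.1px

Step 4: 13.8 × 1.414⁴ = 55.167px
Step 6: 13.8 × 1.414⁶ = 110.300px
Difference: 110.300 − 55.167 = 55.133px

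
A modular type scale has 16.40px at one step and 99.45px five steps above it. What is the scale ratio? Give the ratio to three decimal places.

r⁵ = 99.45 / 16.40, so r = (99.45/16.40)^(1/5).
r = 6.0640^(1/5) ≈ 1.4340

1.434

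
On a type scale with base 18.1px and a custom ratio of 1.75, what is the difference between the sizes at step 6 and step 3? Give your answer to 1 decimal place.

Step 3: 18.1 × 1.75³ = 97.005px
Step 6: 18.1 × 1.75⁶ = 519.884px
Difference: 519.884 − 97.005 = 422.879px

422.9px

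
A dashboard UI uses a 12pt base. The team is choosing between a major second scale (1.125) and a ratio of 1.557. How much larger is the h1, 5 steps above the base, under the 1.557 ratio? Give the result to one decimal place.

Major second: 12.0 × 1.125⁵ = 21.624pt
At 1.557: 12.0 × 1.557⁵ = 109.806pt
Difference: 109.806 − 21.624 = 88.182pt

88.2pt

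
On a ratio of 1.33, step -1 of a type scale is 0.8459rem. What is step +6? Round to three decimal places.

The gap is 6 − (-1) = 7 steps, so the factor is 1.33^7.
0.8459 × 1.33⁷ = 0.8459 × 7.36142 ≈ 6.227

6.227rem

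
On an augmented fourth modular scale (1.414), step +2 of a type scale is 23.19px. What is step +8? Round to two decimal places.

185.35px

23.19 × 1.414⁶ = 23.19 × 7.99275 ≈ 185.352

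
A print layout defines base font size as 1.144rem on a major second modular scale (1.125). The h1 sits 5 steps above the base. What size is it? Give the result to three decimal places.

2.062rem

1.144 × 1.125⁵ = 1.144 × 1.80203 ≈ 2.062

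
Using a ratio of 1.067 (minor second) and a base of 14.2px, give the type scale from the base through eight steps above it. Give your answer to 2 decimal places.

14.20px, 15.15px, 16.17px, 17.25px, 18.41px, 19.64px, 20.95px, 22.36px, 23.86px

Step 0: 14.2px
Step 1: 14.2 × 1.067 = 15.15
Step 2: 14.2 × 1.067² = 16.17
Step 3: 14.2 × 1.067³ = 17.25
Step 4: 14.2 × 1.067⁴ = 18.41
Step 5: 14.2 × 1.067⁵ = 19.64
Step 6: 14.2 × 1.067⁶ = 20.95
Step 7: 14.2 × 1.067⁷ = 22.36
Step 8: 14.2 × 1.067⁸ = 23.86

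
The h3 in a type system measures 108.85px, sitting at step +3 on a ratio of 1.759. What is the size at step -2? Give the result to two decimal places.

6.46px

Moving from step +3 to step -2 is 5 steps down, so divide by r⁵.
108.85 ÷ 1.759⁵ = 108.85 ÷ 16.83950 ≈ 6.464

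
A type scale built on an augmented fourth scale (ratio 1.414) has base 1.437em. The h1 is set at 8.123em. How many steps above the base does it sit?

5

1.414ⁿ = 8.123 / 1.437 = 5.6527
n = ln(5.6527) / ln(1.414) = 1.7321 / 0.3464 ≈ 5.00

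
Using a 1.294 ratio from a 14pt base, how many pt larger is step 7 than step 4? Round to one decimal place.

Step 4: 14.0 × 1.294⁴ = 39.252pt
Step 7: 14.0 × 1.294⁷ = 85.049pt
Difference: 85.049 − 39.252 = 45.797pt

45.8pt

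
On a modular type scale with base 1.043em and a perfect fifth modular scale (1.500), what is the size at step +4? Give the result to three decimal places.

1.043 × 1.500⁴ = 1.043 × 5.06250 ≈ 5.280

5.280em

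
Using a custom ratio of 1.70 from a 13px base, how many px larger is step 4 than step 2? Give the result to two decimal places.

71.01px

Step 2: 13.0 × 1.70² = 37.5700px
Step 4: 13.0 × 1.70⁴ = 108.5773px
Difference: 108.5773 − 37.5700 = 71.0073px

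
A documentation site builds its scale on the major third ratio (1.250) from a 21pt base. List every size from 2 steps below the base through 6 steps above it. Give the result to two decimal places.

Step -2: 21.0 ÷ 1.250² = 13.44
Step -1: 21.0 ÷ 1.250 = 16.80
Step 0: 21pt
Step 1: 21.0 × 1.250 = 26.25
Step 2: 21.0 × 1.250² = 32.81
Step 3: 21.0 × 1.250³ = 41.02
Step 4: 21.0 × 1.250⁴ = 51.27
Step 5: 21.0 × 1.250⁵ = 64.09
Step 6: 21.0 × 1.250⁶ = 80.11

13.44pt, 16.80pt, 21.00pt, 26.25pt, 32.81pt, 41.02pt, 51.27pt, 64.09pt, 80.11pt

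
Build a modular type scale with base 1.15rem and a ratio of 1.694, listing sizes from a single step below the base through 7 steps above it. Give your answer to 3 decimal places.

0.679rem, 1.150rem, 1.948rem, 3.300rem, 5.590rem, 9.470rem, 16.042rem, 27.176rem, 46.035rem

Step -1: 1.15 ÷ 1.694 = 0.679
Step 0: 1.15rem
Step 1: 1.15 × 1.694 = 1.948
Step 2: 1.15 × 1.694² = 3.300
Step 3: 1.15 × 1.694³ = 5.590
Step 4: 1.15 × 1.694⁴ = 9.470
Step 5: 1.15 × 1.694⁵ = 16.042
Step 6: 1.15 × 1.694⁶ = 27.176
Step 7: 1.15 × 1.694⁷ = 46.035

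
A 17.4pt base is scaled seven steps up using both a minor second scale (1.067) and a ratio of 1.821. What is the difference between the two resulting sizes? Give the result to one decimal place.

1128.0pt

Minor second: 17.4 × 1.067⁷ = 27.397pt
At 1.821: 17.4 × 1.821⁷ = 1155.364pt
Difference: 1155.364 − 27.397 = 1127.967pt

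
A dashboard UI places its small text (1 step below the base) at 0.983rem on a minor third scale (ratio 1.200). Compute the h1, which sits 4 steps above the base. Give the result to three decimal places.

2.446rem

0.983 × 1.200⁵ = 0.983 × 2.48832 ≈ 2.446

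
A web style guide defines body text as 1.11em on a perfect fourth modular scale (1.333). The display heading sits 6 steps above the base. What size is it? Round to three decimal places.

6.227em

Each step on a modular scale multiplies by the ratio, so the size n steps from the base is base × ratioⁿ.
1.11 × 1.333⁶ = 1.11 × 5.61023 ≈ 6.227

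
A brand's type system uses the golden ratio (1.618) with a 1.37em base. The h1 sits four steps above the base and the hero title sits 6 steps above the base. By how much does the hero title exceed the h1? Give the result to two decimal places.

15.19em

Step 4: 1.37 × 1.618⁴ = 9.3893em
Step 6: 1.37 × 1.618⁶ = 24.5806em
Difference: 24.5806 − 9.3893 = 15.1913em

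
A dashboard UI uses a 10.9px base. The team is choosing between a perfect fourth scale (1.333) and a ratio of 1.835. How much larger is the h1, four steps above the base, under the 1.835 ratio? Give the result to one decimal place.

Perfect fourth: 10.9 × 1.333⁴ = 34.415px
At 1.835: 10.9 × 1.835⁴ = 123.586px
Difference: 123.586 − 34.415 = 89.171px

89.2px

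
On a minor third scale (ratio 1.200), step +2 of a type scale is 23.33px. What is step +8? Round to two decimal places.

69.66px

Moving from step +2 to step +8 is 6 steps up, so multiply by r⁶.
23.33 × 1.200⁶ = 23.33 × 2.98598 ≈ 69.663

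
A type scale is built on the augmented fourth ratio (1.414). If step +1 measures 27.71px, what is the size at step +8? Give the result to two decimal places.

27.71 × 1.414⁷ = 27.71 × 11.30175 ≈ 313.172

313.17px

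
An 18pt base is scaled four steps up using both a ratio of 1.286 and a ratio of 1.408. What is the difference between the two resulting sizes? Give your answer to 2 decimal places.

At 1.286: 18.0 × 1.286⁴ = 49.2307pt
At 1.408: 18.0 × 1.408⁴ = 70.7429pt
Difference: 70.7429 − 49.2307 = 21.5122pt

21.51pt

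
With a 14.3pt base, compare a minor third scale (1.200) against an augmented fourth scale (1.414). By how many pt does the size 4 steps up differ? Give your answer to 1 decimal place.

27.5pt

Minor third: 14.3 × 1.200⁴ = 29.652pt
Augmented fourth: 14.3 × 1.414⁴ = 57.165pt
Difference: 57.165 − 29.652 = 27.513pt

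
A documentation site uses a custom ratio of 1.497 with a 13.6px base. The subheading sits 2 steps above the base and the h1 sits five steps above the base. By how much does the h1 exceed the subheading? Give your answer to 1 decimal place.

71.8px

Step 2: 13.6 × 1.497² = 30.478px
Step 5: 13.6 × 1.497⁵ = 102.246px
Difference: 102.246 − 30.478 = 71.768px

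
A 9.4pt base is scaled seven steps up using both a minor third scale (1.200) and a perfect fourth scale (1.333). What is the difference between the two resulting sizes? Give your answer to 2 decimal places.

36.62pt

Minor third: 9.4 × 1.200⁷ = 33.6819pt
Perfect fourth: 9.4 × 1.333⁷ = 70.2973pt
Difference: 70.2973 − 33.6819 = 36.6154pt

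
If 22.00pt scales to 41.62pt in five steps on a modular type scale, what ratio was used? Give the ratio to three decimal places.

The ratio satisfies 22.00 × r⁵ = 41.62, so r = (41.62 / 22.00)^(1/5).
r = 1.8918^(1/5) ≈ 1.1360

1.136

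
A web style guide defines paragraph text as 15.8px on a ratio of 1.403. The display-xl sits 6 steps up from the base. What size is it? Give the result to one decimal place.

Every step multiplies by the scale ratio.
15.8 × 1.403⁶ = 15.8 × 7.62686 ≈ 120.50

120.5px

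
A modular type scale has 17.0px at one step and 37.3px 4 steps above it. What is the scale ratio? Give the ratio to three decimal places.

1.217

The ratio satisfies 17.0 × r⁴ = 37.3, so r = (37.3 / 17.0)^(1/4).
r = 2.1941^(1/4) ≈ 1.2171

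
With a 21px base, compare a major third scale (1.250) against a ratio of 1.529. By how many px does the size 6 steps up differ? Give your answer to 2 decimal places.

Major third: 21.0 × 1.250⁶ = 80.1086px
At 1.529: 21.0 × 1.529⁶ = 268.3269px
Difference: 268.3269 − 80.1086 = 188.2183px

188.22px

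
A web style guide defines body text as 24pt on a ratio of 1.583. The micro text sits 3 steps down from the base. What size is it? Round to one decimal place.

A modular type scale is a geometric sequence: sizeₙ = base × rⁿ.
24.0 ÷ 1.583³ = 24.0 ÷ 3.96682 ≈ 6.05

6.1pt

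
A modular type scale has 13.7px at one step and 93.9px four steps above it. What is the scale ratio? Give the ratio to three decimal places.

1.618

The ratio satisfies 13.7 × r⁴ = 93.9, so r = (93.9 / 13.7)^(1/4).
r = 6.8540^(1/4) ≈ 1.6180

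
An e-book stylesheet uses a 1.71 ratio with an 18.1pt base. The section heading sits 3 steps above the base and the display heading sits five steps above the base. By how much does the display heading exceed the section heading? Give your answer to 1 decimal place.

Step 3: 18.1 × 1.71³ = 90.504pt
Step 5: 18.1 × 1.71⁵ = 264.642pt
Difference: 264.642 − 90.504 = 174.138pt

174.1pt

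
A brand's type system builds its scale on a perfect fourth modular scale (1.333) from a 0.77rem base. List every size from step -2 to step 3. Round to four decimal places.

0.4333rem, 0.5776rem, 0.7700rem, 1.0264rem, 1.3682rem, 1.8238rem

Step -2: 0.77 ÷ 1.333² = 0.4333
Step -1: 0.77 ÷ 1.333 = 0.5776
Step 0: 0.77rem
Step 1: 0.77 × 1.333 = 1.0264
Step 2: 0.77 × 1.333² = 1.3682
Step 3: 0.77 × 1.333³ = 1.8238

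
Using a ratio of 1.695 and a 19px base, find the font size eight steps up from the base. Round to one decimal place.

1294.5px

19.0 × 1.695⁸ = 19.0 × 68.13302 ≈ 1294.53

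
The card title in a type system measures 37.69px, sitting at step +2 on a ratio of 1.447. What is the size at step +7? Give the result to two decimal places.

37.69 × 1.447⁵ = 37.69 × 6.34370 ≈ 239.094

239.09px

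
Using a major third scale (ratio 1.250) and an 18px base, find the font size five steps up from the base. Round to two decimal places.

A modular type scale is a geometric sequence: sizeₙ = base × rⁿ.
18.0 × 1.250⁵ = 18.0 × 3.05176 ≈ 54.93

54.93px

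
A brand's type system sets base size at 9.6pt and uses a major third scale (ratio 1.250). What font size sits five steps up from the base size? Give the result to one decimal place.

A modular type scale is a geometric sequence: sizeₙ = base × rⁿ.
9.6 × 1.250⁵ = 9.6 × 3.05176 ≈ 29.30

29.3pt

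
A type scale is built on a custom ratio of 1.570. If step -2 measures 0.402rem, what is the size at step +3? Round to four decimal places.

3.8346rem

The gap is 3 − (-2) = 5 steps, so the factor is 1.570^5.
0.402 × 1.570⁵ = 0.402 × 9.53890 ≈ 3.8346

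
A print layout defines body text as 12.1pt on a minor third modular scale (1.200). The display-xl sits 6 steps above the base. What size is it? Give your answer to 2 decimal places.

36.13pt

12.1 × 1.200⁶ = 12.1 × 2.98598 ≈ 36.13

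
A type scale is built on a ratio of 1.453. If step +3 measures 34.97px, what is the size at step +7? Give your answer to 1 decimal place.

155.9px

34.97 × 1.453⁴ = 34.97 × 4.45720 ≈ 155.868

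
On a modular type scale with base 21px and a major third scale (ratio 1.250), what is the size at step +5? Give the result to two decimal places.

21.0 × 1.250⁵ = 21.0 × 3.05176 ≈ 64.09

64.09px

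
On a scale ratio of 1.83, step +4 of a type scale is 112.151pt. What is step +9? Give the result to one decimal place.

2301.8pt

112.151 × 1.83⁵ = 112.151 × 20.52369 ≈ 2301.752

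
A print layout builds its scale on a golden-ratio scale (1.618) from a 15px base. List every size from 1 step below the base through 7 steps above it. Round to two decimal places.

Step -1: 15.0 ÷ 1.618 = 9.27
Step 0: 15px
Step 1: 15.0 × 1.618 = 24.27
Step 2: 15.0 × 1.618² = 39.27
Step 3: 15.0 × 1.618³ = 63.54
Step 4: 15.0 × 1.618⁴ = 102.80
Step 5: 15.0 × 1.618⁵ = 166.34
Step 6: 15.0 × 1.618⁶ = 269.13
Step 7: 15.0 × 1.618⁷ = 435.45

9.27px, 15.00px, 24.27px, 39.27px, 63.54px, 102.80px, 166.34px, 269.13px, 435.45px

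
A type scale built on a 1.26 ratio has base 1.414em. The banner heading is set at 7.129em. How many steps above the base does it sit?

1.26ⁿ = 7.129 / 1.414 = 5.0417
n = ln(5.0417) / ln(1.26) = 1.6177 / 0.2311 ≈ 7.00

7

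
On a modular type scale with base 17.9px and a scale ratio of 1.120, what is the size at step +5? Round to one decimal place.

31.5px

17.9 × 1.120⁵ = 17.9 × 1.76234 ≈ 31.55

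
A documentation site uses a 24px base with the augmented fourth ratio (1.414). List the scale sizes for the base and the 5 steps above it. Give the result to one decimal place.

Step 0: 24px
Step 1: 24.0 × 1.414 = 33.9
Step 2: 24.0 × 1.414² = 48.0
Step 3: 24.0 × 1.414³ = 67.9
Step 4: 24.0 × 1.414⁴ = 95.9
Step 5: 24.0 × 1.414⁵ = 135.7

24.0px, 33.9px, 48.0px, 67.9px, 95.9px, 135.7px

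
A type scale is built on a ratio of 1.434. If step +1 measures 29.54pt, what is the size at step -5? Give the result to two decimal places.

3.40pt

29.54 ÷ 1.434⁶ = 29.54 ÷ 8.69551 ≈ 3.397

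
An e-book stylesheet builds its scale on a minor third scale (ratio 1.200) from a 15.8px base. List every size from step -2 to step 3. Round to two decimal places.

Step -2: 15.8 ÷ 1.200² = 10.97
Step -1: 15.8 ÷ 1.200 = 13.17
Step 0: 15.8px
Step 1: 15.8 × 1.200 = 18.96
Step 2: 15.8 × 1.200² = 22.75
Step 3: 15.8 × 1.200³ = 27.30

10.97px, 13.17px, 15.80px, 18.96px, 22.75px, 27.30px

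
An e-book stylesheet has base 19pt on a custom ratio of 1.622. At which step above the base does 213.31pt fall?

5

1.622ⁿ = 213.31 / 19 = 11.2268
n = ln(11.2268) / ln(1.622) = 2.4183 / 0.4837 ≈ 5.00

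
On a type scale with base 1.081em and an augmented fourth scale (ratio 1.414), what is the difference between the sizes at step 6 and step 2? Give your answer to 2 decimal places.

Step 2: 1.081 × 1.414² = 2.1613em
Step 6: 1.081 × 1.414⁶ = 8.6402em
Difference: 8.6402 − 2.1613 = 6.4789em

6.48em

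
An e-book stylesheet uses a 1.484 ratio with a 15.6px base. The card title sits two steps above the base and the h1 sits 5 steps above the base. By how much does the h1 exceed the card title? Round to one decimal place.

Step 2: 15.6 × 1.484² = 34.355px
Step 5: 15.6 × 1.484⁵ = 112.278px
Difference: 112.278 − 34.355 = 77.923px

77.9px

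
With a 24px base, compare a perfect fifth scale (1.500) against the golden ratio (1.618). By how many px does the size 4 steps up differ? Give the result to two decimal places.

Perfect fifth: 24.0 × 1.500⁴ = 121.5000px
Golden ratio: 24.0 × 1.618⁴ = 164.4846px
Difference: 164.4846 − 121.5000 = 42.9846px

42.98px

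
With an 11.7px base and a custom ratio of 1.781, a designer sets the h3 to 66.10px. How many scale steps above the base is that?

3

1.781ⁿ = 66.10 / 11.7 = 5.6496
n = ln(5.6496) / ln(1.781) = 1.7316 / 0.5772 ≈ 3.00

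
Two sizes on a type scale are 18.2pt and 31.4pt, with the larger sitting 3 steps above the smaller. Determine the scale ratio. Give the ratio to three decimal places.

The ratio satisfies 18.2 × r³ = 31.4, so r = (31.4 / 18.2)^(1/3).
r = 1.7253^(1/3) ≈ 1.1994

1.199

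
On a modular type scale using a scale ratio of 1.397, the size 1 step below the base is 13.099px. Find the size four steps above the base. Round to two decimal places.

The gap is 4 − (-1) = 5 steps, so the factor is 1.397^5.
13.099 × 1.397⁵ = 13.099 × 5.32086 ≈ 69.698

69.70px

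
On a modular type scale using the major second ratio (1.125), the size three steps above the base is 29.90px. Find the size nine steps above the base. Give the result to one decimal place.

The gap is 9 − (3) = 6 steps, so the factor is 1.125^6.
29.90 × 1.125⁶ = 29.90 × 2.02729 ≈ 60.616

60.6px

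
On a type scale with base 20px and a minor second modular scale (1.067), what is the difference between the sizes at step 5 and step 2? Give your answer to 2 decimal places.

Step 2: 20.0 × 1.067² = 22.7698px
Step 5: 20.0 × 1.067⁵ = 27.6600px
Difference: 27.6600 − 22.7698 = 4.8902px

4.89px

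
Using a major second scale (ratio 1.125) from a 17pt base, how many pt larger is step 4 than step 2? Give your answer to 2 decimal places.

Step 2: 17.0 × 1.125² = 21.5156pt
Step 4: 17.0 × 1.125⁴ = 27.2307pt
Difference: 27.2307 − 21.5156 = 5.7151pt

5.72pt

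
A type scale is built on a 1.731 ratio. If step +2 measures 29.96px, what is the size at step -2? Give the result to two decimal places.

29.96 ÷ 1.731⁴ = 29.96 ÷ 8.97818 ≈ 3.337

3.34px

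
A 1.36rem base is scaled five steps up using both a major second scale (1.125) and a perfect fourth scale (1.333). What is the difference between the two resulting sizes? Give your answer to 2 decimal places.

3.27rem

Major second: 1.36 × 1.125⁵ = 2.4508rem
Perfect fourth: 1.36 × 1.333⁵ = 5.7239rem
Difference: 5.7239 − 2.4508 = 3.2731rem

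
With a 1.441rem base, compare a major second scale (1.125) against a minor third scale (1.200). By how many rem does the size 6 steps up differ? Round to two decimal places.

1.38rem

Major second: 1.441 × 1.125⁶ = 2.9213rem
Minor third: 1.441 × 1.200⁶ = 4.3028rem
Difference: 4.3028 − 2.9213 = 1.3815rem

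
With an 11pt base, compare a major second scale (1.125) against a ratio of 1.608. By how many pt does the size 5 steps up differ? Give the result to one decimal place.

Major second: 11.0 × 1.125⁵ = 19.822pt
At 1.608: 11.0 × 1.608⁵ = 118.256pt
Difference: 118.256 − 19.822 = 98.434pt

98.4pt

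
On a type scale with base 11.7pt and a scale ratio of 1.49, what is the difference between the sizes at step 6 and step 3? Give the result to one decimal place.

Step 3: 11.7 × 1.49³ = 38.703pt
Step 6: 11.7 × 1.49⁶ = 128.028pt
Difference: 128.028 − 38.703 = 89.325pt

89.3pt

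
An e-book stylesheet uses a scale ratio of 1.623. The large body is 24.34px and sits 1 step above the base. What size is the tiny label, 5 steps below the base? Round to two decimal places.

The gap is -5 − (1) = -6 steps, so the factor is 1.623^-6.
24.34 ÷ 1.623⁶ = 24.34 ÷ 18.27726 ≈ 1.332

1.33px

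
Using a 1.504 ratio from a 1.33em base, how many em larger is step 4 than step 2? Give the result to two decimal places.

Step 2: 1.33 × 1.504² = 3.0085em
Step 4: 1.33 × 1.504⁴ = 6.8052em
Difference: 6.8052 − 3.0085 = 3.7967em

3.80em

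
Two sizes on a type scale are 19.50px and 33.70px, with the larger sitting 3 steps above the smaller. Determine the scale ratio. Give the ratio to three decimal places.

1.200

The ratio satisfies 19.50 × r³ = 33.70, so r = (33.70 / 19.50)^(1/3).
r = 1.7282^(1/3) ≈ 1.2000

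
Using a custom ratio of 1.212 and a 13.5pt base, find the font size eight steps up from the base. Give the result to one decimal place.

62.9pt

13.5 × 1.212⁸ = 13.5 × 4.65609 ≈ 62.86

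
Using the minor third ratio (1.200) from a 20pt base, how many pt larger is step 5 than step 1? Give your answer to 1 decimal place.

Step 1: 20.0 × 1.200 = 24.000pt
Step 5: 20.0 × 1.200⁵ = 49.766pt
Difference: 49.766 − 24.000 = 25.766pt

25.8pt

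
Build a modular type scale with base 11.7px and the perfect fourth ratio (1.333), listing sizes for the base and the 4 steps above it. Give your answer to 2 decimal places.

Step 0: 11.7px
Step 1: 11.7 × 1.333 = 15.60
Step 2: 11.7 × 1.333² = 20.79
Step 3: 11.7 × 1.333³ = 27.71
Step 4: 11.7 × 1.333⁴ = 36.94

11.70px, 15.60px, 20.79px, 27.71px, 36.94px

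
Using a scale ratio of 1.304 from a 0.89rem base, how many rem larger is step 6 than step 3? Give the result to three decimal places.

Step 3: 0.89 × 1.304³ = 1.97343rem
Step 6: 0.89 × 1.304⁶ = 4.37578rem
Difference: 4.37578 − 1.97343 = 2.40235rem

2.402rem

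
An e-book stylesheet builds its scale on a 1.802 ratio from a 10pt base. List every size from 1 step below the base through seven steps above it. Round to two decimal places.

Step -1: 10.0 ÷ 1.802 = 5.55
Step 0: 10pt
Step 1: 10.0 × 1.802 = 18.02
Step 2: 10.0 × 1.802² = 32.47
Step 3: 10.0 × 1.802³ = 58.51
Step 4: 10.0 × 1.802⁴ = 105.44
Step 5: 10.0 × 1.802⁵ = 190.01
Step 6: 10.0 × 1.802⁶ = 342.40
Step 7: 10.0 × 1.802⁷ = 617.00

5.55pt, 10.00pt, 18.02pt, 32.47pt, 58.51pt, 105.44pt, 190.01pt, 342.40pt, 617.00pt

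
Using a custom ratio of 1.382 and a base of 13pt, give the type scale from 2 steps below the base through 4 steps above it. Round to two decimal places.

Step -2: 13.0 ÷ 1.382² = 6.81
Step -1: 13.0 ÷ 1.382 = 9.41
Step 0: 13pt
Step 1: 13.0 × 1.382 = 17.97
Step 2: 13.0 × 1.382² = 24.83
Step 3: 13.0 × 1.382³ = 34.31
Step 4: 13.0 × 1.382⁴ = 47.42

6.81pt, 9.41pt, 13.00pt, 17.97pt, 24.83pt, 34.31pt, 47.42pt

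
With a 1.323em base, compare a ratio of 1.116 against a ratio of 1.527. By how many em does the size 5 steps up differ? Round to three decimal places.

8.694em

At 1.116: 1.323 × 1.116⁵ = 2.29024em
At 1.527: 1.323 × 1.527⁵ = 10.98386em
Difference: 10.98386 − 2.29024 = 8.69362em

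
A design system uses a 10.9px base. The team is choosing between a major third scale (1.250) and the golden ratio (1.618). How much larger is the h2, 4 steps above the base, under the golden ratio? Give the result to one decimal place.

48.1px

Major third: 10.9 × 1.250⁴ = 26.611px
Golden ratio: 10.9 × 1.618⁴ = 74.703px
Difference: 74.703 − 26.611 = 48.092px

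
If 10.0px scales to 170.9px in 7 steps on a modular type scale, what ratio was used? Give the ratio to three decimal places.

1.500

r⁷ = 170.9 / 10.0, so r = (170.9/10.0)^(1/7).
r = 17.0900^(1/7) ≈ 1.5001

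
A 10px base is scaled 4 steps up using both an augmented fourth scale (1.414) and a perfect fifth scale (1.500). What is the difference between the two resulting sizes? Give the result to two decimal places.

10.65px

Augmented fourth: 10.0 × 1.414⁴ = 39.9758px
Perfect fifth: 10.0 × 1.500⁴ = 50.6250px
Difference: 50.6250 − 39.9758 = 10.6492px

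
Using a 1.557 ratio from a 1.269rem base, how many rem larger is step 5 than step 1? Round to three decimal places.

Step 1: 1.269 × 1.557 = 1.97583rem
Step 5: 1.269 × 1.557⁵ = 11.61194rem
Difference: 11.61194 − 1.97583 = 9.63611rem

9.636rem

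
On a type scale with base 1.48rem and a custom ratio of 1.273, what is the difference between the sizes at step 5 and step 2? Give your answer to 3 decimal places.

2.549rem

Step 2: 1.48 × 1.273² = 2.39838rem
Step 5: 1.48 × 1.273⁵ = 4.94770rem
Difference: 4.94770 − 2.39838 = 2.54932rem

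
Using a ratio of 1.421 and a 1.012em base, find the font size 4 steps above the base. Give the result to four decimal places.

A modular type scale is a geometric sequence: sizeₙ = base × rⁿ.
1.012 × 1.421⁴ = 1.012 × 4.07733 ≈ 4.1263

4.1263em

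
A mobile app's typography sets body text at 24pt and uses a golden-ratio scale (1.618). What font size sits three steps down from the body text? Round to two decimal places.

5.67pt

Each step on a modular scale multiplies by the ratio, so the size n steps from the base is base × ratioⁿ.
24.0 ÷ 1.618³ = 24.0 ÷ 4.23580 ≈ 5.67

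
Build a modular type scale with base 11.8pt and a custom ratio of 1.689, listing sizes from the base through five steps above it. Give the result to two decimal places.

11.80pt, 19.93pt, 33.66pt, 56.86pt, 96.03pt, 162.19pt

Step 0: 11.8pt
Step 1: 11.8 × 1.689 = 19.93
Step 2: 11.8 × 1.689² = 33.66
Step 3: 11.8 × 1.689³ = 56.86
Step 4: 11.8 × 1.689⁴ = 96.03
Step 5: 11.8 × 1.689⁵ = 162.19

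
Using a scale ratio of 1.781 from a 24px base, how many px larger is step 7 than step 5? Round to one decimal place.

Step 5: 24.0 × 1.781⁵ = 430.062px
Step 7: 24.0 × 1.781⁷ = 1364.139px
Difference: 1364.139 − 430.062 = 934.077px

934.1px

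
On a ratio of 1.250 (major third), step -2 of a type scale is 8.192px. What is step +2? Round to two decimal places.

20.00px

8.192 × 1.250⁴ = 8.192 × 2.44141 ≈ 20.000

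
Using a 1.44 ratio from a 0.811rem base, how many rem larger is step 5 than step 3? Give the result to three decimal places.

Step 3: 0.811 × 1.44³ = 2.42163rem
Step 5: 0.811 × 1.44⁵ = 5.02150rem
Difference: 5.02150 − 2.42163 = 2.59987rem

2.600rem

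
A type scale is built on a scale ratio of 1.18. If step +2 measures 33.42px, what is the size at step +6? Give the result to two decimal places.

The gap is 6 − (2) = 4 steps, so the factor is 1.18^4.
33.42 × 1.18⁴ = 33.42 × 1.93878 ≈ 64.794

64.79px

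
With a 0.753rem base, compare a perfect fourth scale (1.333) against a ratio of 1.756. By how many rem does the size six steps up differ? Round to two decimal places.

Perfect fourth: 0.753 × 1.333⁶ = 4.2245rem
At 1.756: 0.753 × 1.756⁶ = 22.0771rem
Difference: 22.0771 − 4.2245 = 17.8526rem

17.85rem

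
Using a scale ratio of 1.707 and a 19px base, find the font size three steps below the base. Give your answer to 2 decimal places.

3.82px

A modular type scale is a geometric sequence: sizeₙ = base × rⁿ.
19.0 ÷ 1.707³ = 19.0 ÷ 4.97394 ≈ 3.82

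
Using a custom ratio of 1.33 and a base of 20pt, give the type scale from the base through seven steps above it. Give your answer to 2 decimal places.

20.00pt, 26.60pt, 35.38pt, 47.05pt, 62.58pt, 83.23pt, 110.70pt, 147.23pt

Step 0: 20pt
Step 1: 20.0 × 1.33 = 26.60
Step 2: 20.0 × 1.33² = 35.38
Step 3: 20.0 × 1.33³ = 47.05
Step 4: 20.0 × 1.33⁴ = 62.58
Step 5: 20.0 × 1.33⁵ = 83.23
Step 6: 20.0 × 1.33⁶ = 110.70
Step 7: 20.0 × 1.33⁷ = 147.23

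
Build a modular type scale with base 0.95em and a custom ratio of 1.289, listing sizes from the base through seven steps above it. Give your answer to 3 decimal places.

Step 0: 0.95em
Step 1: 0.95 × 1.289 = 1.225
Step 2: 0.95 × 1.289² = 1.578
Step 3: 0.95 × 1.289³ = 2.035
Step 4: 0.95 × 1.289⁴ = 2.623
Step 5: 0.95 × 1.289⁵ = 3.381
Step 6: 0.95 × 1.289⁶ = 4.358
Step 7: 0.95 × 1.289⁷ = 5.617

0.950em, 1.225em, 1.578em, 2.035em, 2.623em, 3.381em, 4.358em, 5.617em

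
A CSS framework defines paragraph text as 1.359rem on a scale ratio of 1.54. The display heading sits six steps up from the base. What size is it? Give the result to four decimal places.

Every step multiplies by the scale ratio.
1.359 × 1.54⁶ = 1.359 × 13.33903 ≈ 18.1277

18.1277rem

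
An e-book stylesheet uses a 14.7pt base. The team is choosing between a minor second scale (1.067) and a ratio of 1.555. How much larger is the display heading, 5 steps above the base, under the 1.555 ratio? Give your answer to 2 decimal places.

113.32pt

Minor second: 14.7 × 1.067⁵ = 20.3301pt
At 1.555: 14.7 × 1.555⁵ = 133.6501pt
Difference: 133.6501 − 20.3301 = 113.3200pt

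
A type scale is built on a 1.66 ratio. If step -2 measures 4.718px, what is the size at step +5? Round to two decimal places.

163.88px

4.718 × 1.66⁷ = 4.718 × 34.73415 ≈ 163.876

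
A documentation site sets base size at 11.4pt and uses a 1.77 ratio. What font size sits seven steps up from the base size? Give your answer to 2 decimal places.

A modular type scale is a geometric sequence: sizeₙ = base × rⁿ.
11.4 × 1.77⁷ = 11.4 × 54.42681 ≈ 620.47

620.47pt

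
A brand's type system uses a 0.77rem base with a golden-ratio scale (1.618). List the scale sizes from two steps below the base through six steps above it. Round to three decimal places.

0.294rem, 0.476rem, 0.770rem, 1.246rem, 2.016rem, 3.262rem, 5.277rem, 8.539rem, 13.815rem

Step -2: 0.77 ÷ 1.618² = 0.294
Step -1: 0.77 ÷ 1.618 = 0.476
Step 0: 0.77rem
Step 1: 0.77 × 1.618 = 1.246
Step 2: 0.77 × 1.618² = 2.016
Step 3: 0.77 × 1.618³ = 3.262
Step 4: 0.77 × 1.618⁴ = 5.277
Step 5: 0.77 × 1.618⁵ = 8.539
Step 6: 0.77 × 1.618⁶ = 13.815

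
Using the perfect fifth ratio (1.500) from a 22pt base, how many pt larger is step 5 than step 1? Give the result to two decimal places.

134.06pt

Step 1: 22.0 × 1.500 = 33.0000pt
Step 5: 22.0 × 1.500⁵ = 167.0625pt
Difference: 167.0625 − 33.0000 = 134.0625pt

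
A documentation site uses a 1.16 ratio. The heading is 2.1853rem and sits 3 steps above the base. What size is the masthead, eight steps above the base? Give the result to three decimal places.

4.590rem

2.1853 × 1.16⁵ = 2.1853 × 2.10034 ≈ 4.590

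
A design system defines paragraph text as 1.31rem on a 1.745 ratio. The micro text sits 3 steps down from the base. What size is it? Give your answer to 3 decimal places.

Every step multiplies by the scale ratio.
1.31 ÷ 1.745³ = 1.31 ÷ 5.31357 ≈ 0.247

0.247rem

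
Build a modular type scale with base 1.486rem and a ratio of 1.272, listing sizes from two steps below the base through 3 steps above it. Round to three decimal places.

Step -2: 1.486 ÷ 1.272² = 0.918
Step -1: 1.486 ÷ 1.272 = 1.168
Step 0: 1.486rem
Step 1: 1.486 × 1.272 = 1.890
Step 2: 1.486 × 1.272² = 2.404
Step 3: 1.486 × 1.272³ = 3.058

0.918rem, 1.168rem, 1.486rem, 1.890rem, 2.404rem, 3.058rem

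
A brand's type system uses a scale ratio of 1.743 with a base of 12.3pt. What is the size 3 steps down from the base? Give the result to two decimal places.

12.3 ÷ 1.743³ = 12.3 ÷ 5.29532 ≈ 2.32

2.32pt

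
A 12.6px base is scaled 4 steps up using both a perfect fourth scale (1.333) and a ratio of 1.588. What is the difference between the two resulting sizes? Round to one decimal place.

40.3px

Perfect fourth: 12.6 × 1.333⁴ = 39.782px
At 1.588: 12.6 × 1.588⁴ = 80.126px
Difference: 80.126 − 39.782 = 40.344px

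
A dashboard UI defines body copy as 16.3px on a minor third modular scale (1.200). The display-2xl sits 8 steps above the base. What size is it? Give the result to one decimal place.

70.1px

16.3 × 1.200⁸ = 16.3 × 4.29982 ≈ 70.09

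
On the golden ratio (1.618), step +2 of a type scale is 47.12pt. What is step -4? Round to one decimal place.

The gap is -4 − (2) = -6 steps, so the factor is 1.618^-6.
47.12 ÷ 1.618⁶ = 47.12 ÷ 17.94201 ≈ 2.626

2.6pt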